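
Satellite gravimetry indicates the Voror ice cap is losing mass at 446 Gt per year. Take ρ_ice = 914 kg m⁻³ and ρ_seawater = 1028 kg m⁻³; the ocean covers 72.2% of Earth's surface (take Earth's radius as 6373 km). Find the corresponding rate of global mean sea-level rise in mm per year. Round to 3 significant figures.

≈ 1.18 mm/yr

ρ_w = 1028 kg m⁻³. Annual water volume added = 446 Gt / ρ_w = 4.460×10^14 kg / 1028 kg m⁻³ = 4.339×10^11 m³.
Δh per year = 4.339×10^11 / 3.68×10^14 = 1.18×10^-3 m = 1.18 mm.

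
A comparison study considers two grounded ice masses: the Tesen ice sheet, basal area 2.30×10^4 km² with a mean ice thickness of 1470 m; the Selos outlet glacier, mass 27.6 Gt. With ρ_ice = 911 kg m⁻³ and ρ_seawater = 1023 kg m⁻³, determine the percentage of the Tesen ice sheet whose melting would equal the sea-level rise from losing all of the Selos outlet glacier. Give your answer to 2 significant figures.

≈ 0.090 %

Equal sea-level rise means equal mass of meltwater, i.e. equal mass of ice lost.
Ice mass of Selos: 2.760×10^13 kg; ice mass of Tesen: 3.080×10^16 kg.
Fraction required = 2.760×10^13 / 3.080×10^16 = 8.96×10^-4 → 0.090 %.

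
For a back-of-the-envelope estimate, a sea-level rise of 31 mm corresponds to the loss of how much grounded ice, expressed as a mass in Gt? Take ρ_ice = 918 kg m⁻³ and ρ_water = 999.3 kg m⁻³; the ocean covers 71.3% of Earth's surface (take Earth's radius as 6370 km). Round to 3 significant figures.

Required water volume = Δh × A = 0.031 m × 3.64×10^14 m² = 1.127×10^13 m³.
ρ_w = 999.3 kg m⁻³, so the mass of water = 1.127×10^13 m³ × 999.3 kg m⁻³ = 1.126×10^16 kg = 1.13×10^4 Gt (and the same mass of ice, by conservation).

≈ 1.13×10^4 Gt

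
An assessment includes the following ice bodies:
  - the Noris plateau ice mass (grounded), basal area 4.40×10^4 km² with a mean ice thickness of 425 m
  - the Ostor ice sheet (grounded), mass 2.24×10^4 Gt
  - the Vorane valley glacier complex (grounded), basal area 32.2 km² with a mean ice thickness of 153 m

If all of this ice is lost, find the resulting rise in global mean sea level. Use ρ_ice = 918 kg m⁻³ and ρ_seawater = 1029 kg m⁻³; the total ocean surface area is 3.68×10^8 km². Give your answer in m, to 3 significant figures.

≈ 0.104 m

Noris: ice volume = 4.40×10^4 km² × 425 m = 1.870×10^4 km³; 1.870×10^4 × (918/1029) = 1.668×10^4 km³ of water.
Ostor: 2.24×10^4 Gt = 2.240×10^16 kg; dividing by ρ_w = 1029 kg m⁻³ gives 2.177×10^13 m³ of water.
Vorane: ice volume = 32.2 km² × 153 m = 4.927 km³; 4.927 × (918/1029) = 4.395 km³ of water.
Total added water ≈ 3.846×10^13 m³ over 3.68×10^14 m² → Δh = 0.104 m.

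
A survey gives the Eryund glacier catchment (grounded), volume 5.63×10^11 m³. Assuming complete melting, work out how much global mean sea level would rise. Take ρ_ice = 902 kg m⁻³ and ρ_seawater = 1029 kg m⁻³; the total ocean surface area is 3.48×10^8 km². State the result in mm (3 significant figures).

≈ 1.42 mm

Eryund: 5.63×10^11 m³ × (902/1029) = 4.935×10^11 m³ of water.
Spread over 3.48×10^14 m² of ocean, Δh = 4.935×10^11 / 3.48×10^14 = 1.42×10^-3 m = 1.42 mm.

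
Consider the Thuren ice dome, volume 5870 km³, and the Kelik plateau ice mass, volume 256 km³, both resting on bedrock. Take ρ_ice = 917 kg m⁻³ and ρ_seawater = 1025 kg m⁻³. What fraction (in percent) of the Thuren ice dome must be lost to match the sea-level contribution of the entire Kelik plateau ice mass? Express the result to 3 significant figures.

≈ 4.36 %

Equal sea-level rise means equal mass of meltwater, i.e. equal mass of ice lost.
Ice mass of Kelik: 2.348×10^14 kg; ice mass of Thuren: 5.383×10^15 kg.
Fraction required = 2.348×10^14 / 5.383×10^15 = 0.0436 → 4.36 %.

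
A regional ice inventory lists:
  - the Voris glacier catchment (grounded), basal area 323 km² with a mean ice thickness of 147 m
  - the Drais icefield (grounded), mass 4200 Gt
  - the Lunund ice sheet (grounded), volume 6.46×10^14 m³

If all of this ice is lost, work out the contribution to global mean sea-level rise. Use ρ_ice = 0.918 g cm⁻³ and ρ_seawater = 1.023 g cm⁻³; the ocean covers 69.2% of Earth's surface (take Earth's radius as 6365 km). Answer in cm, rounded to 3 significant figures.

≈ 166 cm

Voris: ice volume = 323 km² × 147 m = 47.48 km³; 47.48 × (918/1023) = 42.61 km³ of water.
Drais: 4200 Gt = 4.200×10^15 kg; dividing by ρ_w = 1.023 g cm⁻³ = 1023 kg m⁻³ gives 4.106×10^12 m³ of water.
Lunund: 6.46×10^14 m³ × (918/1023) = 5.797×10^14 m³ of water.
Total added water ≈ 5.838×10^14 m³ over 3.52×10^14 m² → Δh = 1.66 m = 166 cm.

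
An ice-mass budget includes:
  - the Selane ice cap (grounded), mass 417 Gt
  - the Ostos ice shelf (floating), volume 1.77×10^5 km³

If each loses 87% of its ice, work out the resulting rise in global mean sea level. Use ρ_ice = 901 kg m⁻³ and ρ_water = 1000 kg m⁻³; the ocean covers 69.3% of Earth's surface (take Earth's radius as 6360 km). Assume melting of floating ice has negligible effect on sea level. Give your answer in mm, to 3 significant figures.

≈ 1.03 mm

Selane: 0.87 × 417 Gt = 3.628×10^14 kg; dividing by ρ_w = 1000 kg m⁻³ gives 3.628×10^11 m³ of water.
The Ostos ice shelf is floating and already displaces its own weight of water, so its melt adds essentially nothing to sea level.
Total added water ≈ 3.628×10^11 m³ over 3.52×10^14 m² → Δh = 1.03×10^-3 m = 1.03 mm.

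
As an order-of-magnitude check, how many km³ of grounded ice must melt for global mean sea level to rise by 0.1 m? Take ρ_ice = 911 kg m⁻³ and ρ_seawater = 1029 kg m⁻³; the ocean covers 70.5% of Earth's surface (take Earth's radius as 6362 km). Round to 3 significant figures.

Required water volume = Δh × A = 0.1 m × 3.59×10^14 m² = 3.586×10^13 m³ = 3.586×10^4 km³.
Ice volume = water volume × ρ_w/ρ_ice = 3.586×10^4 × 1029/911 = 4.05×10^4 km³.

≈ 4.05×10^4 km³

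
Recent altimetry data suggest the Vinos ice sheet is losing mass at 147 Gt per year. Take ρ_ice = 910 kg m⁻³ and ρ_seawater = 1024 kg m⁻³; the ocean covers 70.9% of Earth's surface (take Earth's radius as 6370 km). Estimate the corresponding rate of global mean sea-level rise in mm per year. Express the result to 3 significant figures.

ρ_w = 1024 kg m⁻³. Annual water volume added = 147 Gt / ρ_w = 1.470×10^14 kg / 1024 kg m⁻³ = 1.436×10^11 m³.
Δh per year = 1.436×10^11 / 3.62×10^14 = 3.97×10^-4 m = 0.397 mm.

≈ 0.397 mm/yr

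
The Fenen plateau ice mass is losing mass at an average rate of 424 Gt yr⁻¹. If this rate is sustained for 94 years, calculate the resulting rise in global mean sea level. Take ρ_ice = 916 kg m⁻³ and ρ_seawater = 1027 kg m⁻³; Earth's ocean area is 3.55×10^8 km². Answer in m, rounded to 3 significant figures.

Total mass lost = 424 Gt/yr × 94 yr = 3.986×10^4 Gt = 3.986×10^16 kg.
ρ_w = 1027 kg m⁻³, so water volume = 3.986×10^16 / 1027 = 3.881×10^13 m³.
Δh = 3.881×10^13 / 3.55×10^14 = 0.109 m.

≈ 0.109 m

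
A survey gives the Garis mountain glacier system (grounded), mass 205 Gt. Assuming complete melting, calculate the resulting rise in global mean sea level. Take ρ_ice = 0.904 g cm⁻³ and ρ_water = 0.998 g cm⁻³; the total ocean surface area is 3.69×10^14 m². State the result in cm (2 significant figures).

Garis: 205 Gt = 2.050×10^14 kg; dividing by ρ_w = 0.998 g cm⁻³ = 998 kg m⁻³ gives 2.054×10^11 m³ of water.
Spread over 3.69×10^14 m² of ocean, Δh = 2.054×10^11 / 3.69×10^14 = 5.57×10^-4 m = 0.056 cm.

≈ 0.056 cm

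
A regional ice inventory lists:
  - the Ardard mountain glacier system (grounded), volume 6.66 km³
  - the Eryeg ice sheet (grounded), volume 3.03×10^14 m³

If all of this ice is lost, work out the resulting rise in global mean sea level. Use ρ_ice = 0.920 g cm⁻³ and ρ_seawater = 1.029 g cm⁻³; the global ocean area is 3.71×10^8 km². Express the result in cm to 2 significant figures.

≈ 73 cm

Ardard: 6.66 km³ × (920/1029) = 5.955 km³ of water.
Eryeg: 3.03×10^14 m³ × (920/1029) = 2.709×10^14 m³ of water.
Total added water ≈ 2.709×10^14 m³ over 3.71×10^14 m² → Δh = 0.730 m = 73 cm.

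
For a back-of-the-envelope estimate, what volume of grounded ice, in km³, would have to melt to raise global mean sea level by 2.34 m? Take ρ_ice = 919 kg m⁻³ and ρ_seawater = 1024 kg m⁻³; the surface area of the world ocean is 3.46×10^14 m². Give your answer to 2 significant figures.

Required water volume = Δh × A = 2.34 m × 3.46×10^14 m² = 8.096×10^14 m³ = 8.096×10^5 km³.
Ice volume = water volume × ρ_w/ρ_ice = 8.096×10^5 × 1024/919 = 9.0×10^5 km³.

≈ 9.0×10^5 km³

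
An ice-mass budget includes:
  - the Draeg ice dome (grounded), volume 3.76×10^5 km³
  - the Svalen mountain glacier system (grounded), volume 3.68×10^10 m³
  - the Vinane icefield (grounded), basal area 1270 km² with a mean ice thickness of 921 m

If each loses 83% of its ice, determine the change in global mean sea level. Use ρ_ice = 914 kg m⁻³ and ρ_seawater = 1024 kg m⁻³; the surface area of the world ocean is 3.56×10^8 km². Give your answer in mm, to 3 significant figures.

≈ 785 mm

Draeg: 0.83 × 3.76×10^5 km³ × (914/1024) = 2.786×10^5 km³ of water.
Svalen: 0.83 × 3.68×10^10 m³ × (914/1024) = 2.726×10^10 m³ of water.
Vinane: ice volume = 1270 km² × 921 m = 1170 km³; 0.83 × 1170 × (914/1024) = 866.5 km³ of water.
Total added water ≈ 2.794×10^14 m³ over 3.56×10^14 m² → Δh = 0.785 m = 785 mm.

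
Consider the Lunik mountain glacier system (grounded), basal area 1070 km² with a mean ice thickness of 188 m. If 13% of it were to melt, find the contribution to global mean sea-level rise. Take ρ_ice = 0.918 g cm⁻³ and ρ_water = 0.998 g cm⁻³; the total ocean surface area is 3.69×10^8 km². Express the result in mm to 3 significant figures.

≈ 0.0652 mm

Lunik: ice volume = 1070 km² × 188 m = 201.2 km³; 0.13 × 201.2 × (918/998) = 24.05 km³ of water.
Spread over 3.69×10^14 m² of ocean, Δh = 2.405×10^10 / 3.69×10^14 = 6.52×10^-5 m = 0.0652 mm.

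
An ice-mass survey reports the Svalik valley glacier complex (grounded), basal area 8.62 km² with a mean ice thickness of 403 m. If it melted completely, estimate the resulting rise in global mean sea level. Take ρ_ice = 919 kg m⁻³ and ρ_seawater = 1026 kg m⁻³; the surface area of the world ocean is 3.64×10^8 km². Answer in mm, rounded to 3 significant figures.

Svalik: ice volume = 8.62 km² × 403 m = 3.474 km³; 3.474 × (919/1026) = 3.112 km³ of water.
Spread over 3.64×10^14 m² of ocean, Δh = 3.112×10^9 / 3.64×10^14 = 8.55×10^-6 m = 8.55×10^-3 mm.

≈ 8.55×10^-3 mm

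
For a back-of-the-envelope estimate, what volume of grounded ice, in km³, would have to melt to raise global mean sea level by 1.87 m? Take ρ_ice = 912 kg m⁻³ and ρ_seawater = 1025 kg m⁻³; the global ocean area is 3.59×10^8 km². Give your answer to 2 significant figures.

≈ 7.5×10^5 km³

Required water volume = Δh × A = 1.87 m × 3.59×10^14 m² = 6.713×10^14 m³ = 6.713×10^5 km³.
Ice volume = water volume × ρ_w/ρ_ice = 6.713×10^5 × 1025/912 = 7.5×10^5 km³.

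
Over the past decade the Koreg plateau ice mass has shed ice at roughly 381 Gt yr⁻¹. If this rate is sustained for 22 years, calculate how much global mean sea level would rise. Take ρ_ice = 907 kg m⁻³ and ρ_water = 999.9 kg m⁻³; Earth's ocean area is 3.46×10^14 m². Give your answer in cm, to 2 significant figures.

≈ 2.4 cm

Total mass lost = 381 Gt/yr × 22 yr = 8382 Gt = 8.382×10^15 kg.
ρ_w = 999.9 kg m⁻³, so water volume = 8.382×10^15 / 999.9 = 8.383×10^12 m³.
Δh = 8.383×10^12 / 3.46×10^14 = 0.0242 m = 2.4 cm.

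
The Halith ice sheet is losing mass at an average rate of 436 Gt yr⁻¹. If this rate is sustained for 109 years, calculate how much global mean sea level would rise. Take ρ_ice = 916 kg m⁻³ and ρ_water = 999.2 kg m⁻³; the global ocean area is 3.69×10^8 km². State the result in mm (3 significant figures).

Total mass lost = 436 Gt/yr × 109 yr = 4.752×10^4 Gt = 4.752×10^16 kg.
ρ_w = 999.2 kg m⁻³, so water volume = 4.752×10^16 / 999.2 = 4.756×10^13 m³.
Δh = 4.756×10^13 / 3.69×10^14 = 0.129 m = 129 mm.

≈ 129 mm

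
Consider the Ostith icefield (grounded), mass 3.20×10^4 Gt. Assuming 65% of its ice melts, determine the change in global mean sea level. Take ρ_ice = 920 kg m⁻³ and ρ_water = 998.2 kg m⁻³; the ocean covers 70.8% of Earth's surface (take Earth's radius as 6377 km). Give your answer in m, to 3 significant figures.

Ostith: 0.65 × 3.20×10^4 Gt = 2.080×10^16 kg; dividing by ρ_w = 998.2 kg m⁻³ gives 2.084×10^13 m³ of water.
Spread over 3.62×10^14 m² of ocean, Δh = 2.084×10^13 / 3.62×10^14 = 0.0576 m.

≈ 0.0576 m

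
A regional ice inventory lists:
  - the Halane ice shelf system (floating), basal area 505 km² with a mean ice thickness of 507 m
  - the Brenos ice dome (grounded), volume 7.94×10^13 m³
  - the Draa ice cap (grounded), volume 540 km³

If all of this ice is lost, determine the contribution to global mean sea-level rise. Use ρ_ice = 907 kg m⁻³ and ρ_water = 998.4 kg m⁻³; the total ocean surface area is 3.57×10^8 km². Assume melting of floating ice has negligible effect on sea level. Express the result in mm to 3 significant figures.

≈ 203 mm

The Halane ice shelf system is floating and already displaces its own weight of water, so its melt adds essentially nothing to sea level.
Brenos: 7.94×10^13 m³ × (907/998.4) = 7.213×10^13 m³ of water.
Draa: 540 km³ × (907/998.4) = 490.6 km³ of water.
Total added water ≈ 7.262×10^13 m³ over 3.57×10^14 m² → Δh = 0.203 m = 203 mm.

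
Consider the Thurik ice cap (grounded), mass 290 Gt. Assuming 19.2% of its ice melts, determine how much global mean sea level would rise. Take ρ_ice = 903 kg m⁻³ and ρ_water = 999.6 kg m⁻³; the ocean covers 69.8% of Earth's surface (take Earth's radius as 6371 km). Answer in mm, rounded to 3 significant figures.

Thurik: 0.192 × 290 Gt = 5.568×10^13 kg; dividing by ρ_w = 999.6 kg m⁻³ gives 5.570×10^10 m³ of water.
Spread over 3.56×10^14 m² of ocean, Δh = 5.570×10^10 / 3.56×10^14 = 1.56×10^-4 m = 0.156 mm.

≈ 0.156 mm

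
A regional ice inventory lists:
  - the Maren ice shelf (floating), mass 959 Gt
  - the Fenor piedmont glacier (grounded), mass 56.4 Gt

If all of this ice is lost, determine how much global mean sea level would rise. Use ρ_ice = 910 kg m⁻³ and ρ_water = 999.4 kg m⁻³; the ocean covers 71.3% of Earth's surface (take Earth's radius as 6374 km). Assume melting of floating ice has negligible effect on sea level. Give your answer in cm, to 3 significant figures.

≈ 0.0155 cm

The Maren ice shelf is floating and already displaces its own weight of water, so its melt adds essentially nothing to sea level.
Fenor: 56.4 Gt = 5.640×10^13 kg; dividing by ρ_w = 999.4 kg m⁻³ gives 5.643×10^10 m³ of water.
Total added water ≈ 5.643×10^10 m³ over 3.64×10^14 m² → Δh = 1.55×10^-4 m = 0.0155 cm.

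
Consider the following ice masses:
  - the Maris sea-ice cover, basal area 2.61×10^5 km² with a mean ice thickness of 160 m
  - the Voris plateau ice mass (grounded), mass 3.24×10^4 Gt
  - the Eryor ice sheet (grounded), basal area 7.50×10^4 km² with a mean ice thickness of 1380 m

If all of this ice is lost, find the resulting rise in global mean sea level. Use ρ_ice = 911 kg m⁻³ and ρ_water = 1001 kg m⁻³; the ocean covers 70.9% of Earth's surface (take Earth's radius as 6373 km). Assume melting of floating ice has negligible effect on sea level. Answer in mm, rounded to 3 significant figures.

The Maris sea-ice cover is floating and already displaces its own weight of water, so its melt adds essentially nothing to sea level.
Voris: 3.24×10^4 Gt = 3.240×10^16 kg; dividing by ρ_w = 1001 kg m⁻³ gives 3.237×10^13 m³ of water.
Eryor: ice volume = 7.50×10^4 km² × 1380 m = 1.035×10^5 km³; 1.035×10^5 × (911/1001) = 9.419×10^4 km³ of water.
Total added water ≈ 1.266×10^14 m³ over 3.62×10^14 m² → Δh = 0.350 m = 350 mm.

≈ 350 mm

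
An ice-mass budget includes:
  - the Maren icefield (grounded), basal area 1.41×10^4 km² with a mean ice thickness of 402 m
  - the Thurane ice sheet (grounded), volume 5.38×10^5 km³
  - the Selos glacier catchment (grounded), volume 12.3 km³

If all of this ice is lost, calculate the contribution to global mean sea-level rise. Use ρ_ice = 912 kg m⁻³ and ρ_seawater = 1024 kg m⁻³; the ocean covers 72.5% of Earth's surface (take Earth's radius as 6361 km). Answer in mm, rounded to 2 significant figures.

Maren: ice volume = 1.41×10^4 km² × 402 m = 5668 km³; 5668 × (912/1024) = 5048 km³ of water.
Thurane: 5.38×10^5 km³ × (912/1024) = 4.792×10^5 km³ of water.
Selos: 12.3 km³ × (912/1024) = 10.95 km³ of water.
Total added water ≈ 4.842×10^14 m³ over 3.69×10^14 m² → Δh = 1.31 m = 1300 mm.

≈ 1300 mm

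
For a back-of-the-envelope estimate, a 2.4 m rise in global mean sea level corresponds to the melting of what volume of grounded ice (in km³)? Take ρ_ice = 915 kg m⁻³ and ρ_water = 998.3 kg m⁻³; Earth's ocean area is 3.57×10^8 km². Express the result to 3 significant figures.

≈ 9.35×10^5 km³

Required water volume = Δh × A = 2.4 m × 3.57×10^14 m² = 8.568×10^14 m³ = 8.568×10^5 km³.
Ice volume = water volume × ρ_w/ρ_ice = 8.568×10^5 × 998.3/915 = 9.35×10^5 km³.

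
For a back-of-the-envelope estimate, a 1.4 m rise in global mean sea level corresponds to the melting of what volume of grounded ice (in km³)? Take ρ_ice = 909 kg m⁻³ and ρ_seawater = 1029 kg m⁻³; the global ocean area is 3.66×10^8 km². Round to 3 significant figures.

≈ 5.80×10^5 km³

Required water volume = Δh × A = 1.4 m × 3.66×10^14 m² = 5.124×10^14 m³ = 5.124×10^5 km³.
Ice volume = water volume × ρ_w/ρ_ice = 5.124×10^5 × 1029/909 = 5.80×10^5 km³.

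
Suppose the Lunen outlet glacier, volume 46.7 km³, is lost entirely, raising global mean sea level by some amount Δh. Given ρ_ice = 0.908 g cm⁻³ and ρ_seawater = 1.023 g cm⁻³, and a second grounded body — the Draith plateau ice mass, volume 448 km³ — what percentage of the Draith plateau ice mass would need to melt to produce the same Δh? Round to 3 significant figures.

Equal sea-level rise means equal mass of meltwater, i.e. equal mass of ice lost.
Ice mass of Lunen: 4.240×10^13 kg; ice mass of Draith: 4.068×10^14 kg.
Fraction required = 4.240×10^13 / 4.068×10^14 = 0.104 → 10.4 %.

≈ 10.4 %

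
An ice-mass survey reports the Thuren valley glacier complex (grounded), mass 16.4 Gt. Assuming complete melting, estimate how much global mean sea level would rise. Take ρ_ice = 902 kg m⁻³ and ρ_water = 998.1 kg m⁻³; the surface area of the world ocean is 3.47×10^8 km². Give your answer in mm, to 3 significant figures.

Thuren: 16.4 Gt = 1.640×10^13 kg; dividing by ρ_w = 998.1 kg m⁻³ gives 1.643×10^10 m³ of water.
Spread over 3.47×10^14 m² of ocean, Δh = 1.643×10^10 / 3.47×10^14 = 4.74×10^-5 m = 0.0474 mm.

≈ 0.0474 mm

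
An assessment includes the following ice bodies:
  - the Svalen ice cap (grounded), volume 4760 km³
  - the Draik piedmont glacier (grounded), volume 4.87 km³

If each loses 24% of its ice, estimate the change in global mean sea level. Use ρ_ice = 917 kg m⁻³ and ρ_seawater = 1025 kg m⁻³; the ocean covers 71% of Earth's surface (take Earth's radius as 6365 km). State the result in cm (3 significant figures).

≈ 0.283 cm

Svalen: 0.24 × 4760 km³ × (917/1025) = 1022 km³ of water.
Draik: 0.24 × 4.87 km³ × (917/1025) = 1.046 km³ of water.
Total added water ≈ 1.023×10^12 m³ over 3.61×10^14 m² → Δh = 2.83×10^-3 m = 0.283 cm.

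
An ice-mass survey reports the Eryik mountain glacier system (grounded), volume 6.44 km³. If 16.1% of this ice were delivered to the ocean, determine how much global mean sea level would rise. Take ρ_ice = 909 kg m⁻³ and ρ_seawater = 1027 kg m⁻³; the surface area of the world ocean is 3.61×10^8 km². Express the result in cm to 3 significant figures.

Eryik: 0.161 × 6.44 km³ × (909/1027) = 0.9177 km³ of water.
Spread over 3.61×10^14 m² of ocean, Δh = 9.177×10^8 / 3.61×10^14 = 2.54×10^-6 m = 2.54×10^-4 cm.

≈ 2.54×10^-4 cm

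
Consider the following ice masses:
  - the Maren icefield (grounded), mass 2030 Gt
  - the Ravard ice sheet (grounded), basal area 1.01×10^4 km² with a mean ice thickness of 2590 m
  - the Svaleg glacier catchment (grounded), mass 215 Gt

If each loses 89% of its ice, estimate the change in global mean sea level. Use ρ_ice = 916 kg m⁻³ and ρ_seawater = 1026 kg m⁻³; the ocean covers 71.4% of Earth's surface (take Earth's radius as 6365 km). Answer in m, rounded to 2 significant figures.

≈ 0.063 m

Maren: 0.89 × 2030 Gt = 1.807×10^15 kg; dividing by ρ_w = 1026 kg m⁻³ gives 1.761×10^12 m³ of water.
Ravard: ice volume = 1.01×10^4 km² × 2590 m = 2.616×10^4 km³; 0.89 × 2.616×10^4 × (916/1026) = 2.079×10^4 km³ of water.
Svaleg: 0.89 × 215 Gt = 1.914×10^14 kg; dividing by ρ_w = 1026 kg m⁻³ gives 1.865×10^11 m³ of water.
Total added water ≈ 2.273×10^13 m³ over 3.64×10^14 m² → Δh = 0.0625 m.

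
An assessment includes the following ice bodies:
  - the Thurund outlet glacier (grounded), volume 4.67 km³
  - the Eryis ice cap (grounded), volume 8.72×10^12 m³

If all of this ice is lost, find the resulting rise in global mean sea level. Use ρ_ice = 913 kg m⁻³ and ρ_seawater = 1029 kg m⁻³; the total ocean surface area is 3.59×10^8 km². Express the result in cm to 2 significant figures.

≈ 2.2 cm

Thurund: 4.67 km³ × (913/1029) = 4.144 km³ of water.
Eryis: 8.72×10^12 m³ × (913/1029) = 7.737×10^12 m³ of water.
Total added water ≈ 7.741×10^12 m³ over 3.59×10^14 m² → Δh = 0.0216 m = 2.2 cm.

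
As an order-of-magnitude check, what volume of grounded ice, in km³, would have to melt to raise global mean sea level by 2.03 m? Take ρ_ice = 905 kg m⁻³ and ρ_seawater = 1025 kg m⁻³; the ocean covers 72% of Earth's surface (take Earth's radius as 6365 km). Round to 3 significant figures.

Required water volume = Δh × A = 2.03 m × 3.67×10^14 m² = 7.441×10^14 m³ = 7.441×10^5 km³.
Ice volume = water volume × ρ_w/ρ_ice = 7.441×10^5 × 1025/905 = 8.43×10^5 km³.

≈ 8.43×10^5 km³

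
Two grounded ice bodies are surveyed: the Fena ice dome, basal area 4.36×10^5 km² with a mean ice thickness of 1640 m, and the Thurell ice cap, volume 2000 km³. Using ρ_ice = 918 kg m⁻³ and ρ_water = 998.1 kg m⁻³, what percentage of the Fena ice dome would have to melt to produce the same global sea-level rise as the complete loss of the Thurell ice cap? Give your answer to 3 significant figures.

≈ 0.280 %

Equal sea-level rise means equal mass of meltwater, i.e. equal mass of ice lost.
Ice mass of Thurell: 1.836×10^15 kg; ice mass of Fena: 6.564×10^17 kg.
Fraction required = 1.836×10^15 / 6.564×10^17 = 2.80×10^-3 → 0.280 %.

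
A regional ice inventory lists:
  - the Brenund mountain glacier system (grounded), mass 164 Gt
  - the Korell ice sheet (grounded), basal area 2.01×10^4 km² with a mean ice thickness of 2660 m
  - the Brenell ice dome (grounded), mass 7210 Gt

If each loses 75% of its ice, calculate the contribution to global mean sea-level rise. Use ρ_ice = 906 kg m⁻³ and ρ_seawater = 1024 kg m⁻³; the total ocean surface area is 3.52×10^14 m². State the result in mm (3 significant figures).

≈ 116 mm

Brenund: 0.75 × 164 Gt = 1.230×10^14 kg; dividing by ρ_w = 1024 kg m⁻³ gives 1.201×10^11 m³ of water.
Korell: ice volume = 2.01×10^4 km² × 2660 m = 5.347×10^4 km³; 0.75 × 5.347×10^4 × (906/1024) = 3.548×10^4 km³ of water.
Brenell: 0.75 × 7210 Gt = 5.408×10^15 kg; dividing by ρ_w = 1024 kg m⁻³ gives 5.281×10^12 m³ of water.
Total added water ≈ 4.088×10^13 m³ over 3.52×10^14 m² → Δh = 0.116 m = 116 mm.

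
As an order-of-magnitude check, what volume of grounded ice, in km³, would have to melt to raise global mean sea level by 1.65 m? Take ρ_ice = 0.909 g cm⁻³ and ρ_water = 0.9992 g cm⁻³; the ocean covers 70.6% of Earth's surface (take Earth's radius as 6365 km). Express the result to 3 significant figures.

Required water volume = Δh × A = 1.65 m × 3.59×10^14 m² = 5.931×10^14 m³ = 5.931×10^5 km³.
Ice volume = water volume × ρ_w/ρ_ice = 5.931×10^5 × 999.2/909 = 6.52×10^5 km³.

≈ 6.52×10^5 km³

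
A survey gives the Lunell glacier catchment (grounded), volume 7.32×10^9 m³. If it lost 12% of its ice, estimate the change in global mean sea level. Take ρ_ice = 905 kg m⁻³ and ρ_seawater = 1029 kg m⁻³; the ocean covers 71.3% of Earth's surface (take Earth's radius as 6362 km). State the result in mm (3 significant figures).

Lunell: 0.12 × 7.32×10^9 m³ × (905/1029) = 7.725×10^8 m³ of water.
Spread over 3.63×10^14 m² of ocean, Δh = 7.725×10^8 / 3.63×10^14 = 2.13×10^-6 m = 2.13×10^-3 mm.

≈ 2.13×10^-3 mm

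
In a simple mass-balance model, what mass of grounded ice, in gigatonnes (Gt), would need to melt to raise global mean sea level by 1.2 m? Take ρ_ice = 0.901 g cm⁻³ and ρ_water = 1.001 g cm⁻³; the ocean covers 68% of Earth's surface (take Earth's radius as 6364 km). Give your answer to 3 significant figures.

Required water volume = Δh × A = 1.2 m × 3.46×10^14 m² = 4.153×10^14 m³.
ρ_w = 1.001 g cm⁻³ = 1001 kg m⁻³, so the mass of water = 4.153×10^14 m³ × 1001 kg m⁻³ = 4.157×10^17 kg = 4.16×10^5 Gt (and the same mass of ice, by conservation).

≈ 4.16×10^5 Gt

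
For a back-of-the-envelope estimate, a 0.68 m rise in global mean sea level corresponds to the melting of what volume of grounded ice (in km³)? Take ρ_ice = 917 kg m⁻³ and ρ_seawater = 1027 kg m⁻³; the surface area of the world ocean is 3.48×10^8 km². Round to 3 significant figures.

Required water volume = Δh × A = 0.68 m × 3.48×10^14 m² = 2.366×10^14 m³ = 2.366×10^5 km³.
Ice volume = water volume × ρ_w/ρ_ice = 2.366×10^5 × 1027/917 = 2.65×10^5 km³.

≈ 2.65×10^5 km³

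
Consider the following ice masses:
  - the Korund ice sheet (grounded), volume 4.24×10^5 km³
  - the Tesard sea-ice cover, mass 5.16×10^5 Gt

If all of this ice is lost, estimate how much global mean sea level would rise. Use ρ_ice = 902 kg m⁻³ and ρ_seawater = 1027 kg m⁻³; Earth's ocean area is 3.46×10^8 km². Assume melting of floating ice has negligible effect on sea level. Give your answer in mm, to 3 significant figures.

≈ 1080 mm

Korund: 4.24×10^5 km³ × (902/1027) = 3.724×10^5 km³ of water.
The Tesard sea-ice cover is floating and already displaces its own weight of water, so its melt adds essentially nothing to sea level.
Total added water ≈ 3.724×10^14 m³ over 3.46×10^14 m² → Δh = 1.08 m = 1080 mm.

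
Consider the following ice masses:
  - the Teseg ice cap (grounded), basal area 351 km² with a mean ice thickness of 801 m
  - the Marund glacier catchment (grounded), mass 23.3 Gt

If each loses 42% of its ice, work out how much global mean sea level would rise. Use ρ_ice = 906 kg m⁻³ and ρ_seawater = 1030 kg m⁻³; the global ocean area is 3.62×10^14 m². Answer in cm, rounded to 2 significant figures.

≈ 0.031 cm

Teseg: ice volume = 351 km² × 801 m = 281.2 km³; 0.42 × 281.2 × (906/1030) = 103.9 km³ of water.
Marund: 0.42 × 23.3 Gt = 9.786×10^12 kg; dividing by ρ_w = 1030 kg m⁻³ gives 9.501×10^9 m³ of water.
Total added water ≈ 1.134×10^11 m³ over 3.62×10^14 m² → Δh = 3.13×10^-4 m = 0.031 cm.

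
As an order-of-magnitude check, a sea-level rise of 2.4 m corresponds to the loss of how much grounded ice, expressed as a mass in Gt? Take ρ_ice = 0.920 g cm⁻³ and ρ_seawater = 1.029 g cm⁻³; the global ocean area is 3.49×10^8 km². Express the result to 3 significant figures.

≈ 8.62×10^5 Gt

Required water volume = Δh × A = 2.4 m × 3.49×10^14 m² = 8.376×10^14 m³.
ρ_w = 1.029 g cm⁻³ = 1029 kg m⁻³, so the mass of water = 8.376×10^14 m³ × 1029 kg m⁻³ = 8.619×10^17 kg = 8.62×10^5 Gt (and the same mass of ice, by conservation).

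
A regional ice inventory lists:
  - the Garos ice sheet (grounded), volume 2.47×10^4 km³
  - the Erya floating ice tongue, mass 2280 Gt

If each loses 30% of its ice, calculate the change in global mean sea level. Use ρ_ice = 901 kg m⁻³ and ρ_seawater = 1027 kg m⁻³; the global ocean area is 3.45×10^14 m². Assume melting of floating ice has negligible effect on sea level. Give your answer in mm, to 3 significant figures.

≈ 18.8 mm

Garos: 0.3 × 2.47×10^4 km³ × (901/1027) = 6501 km³ of water.
The Erya floating ice tongue is floating and already displaces its own weight of water, so its melt adds essentially nothing to sea level.
Total added water ≈ 6.501×10^12 m³ over 3.45×10^14 m² → Δh = 0.0188 m = 18.8 mm.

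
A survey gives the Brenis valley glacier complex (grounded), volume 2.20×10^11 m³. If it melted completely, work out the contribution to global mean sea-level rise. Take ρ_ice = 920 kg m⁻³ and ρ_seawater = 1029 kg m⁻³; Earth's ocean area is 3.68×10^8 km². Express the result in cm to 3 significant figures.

≈ 0.0534 cm

Brenis: 2.20×10^11 m³ × (920/1029) = 1.967×10^11 m³ of water.
Spread over 3.68×10^14 m² of ocean, Δh = 1.967×10^11 / 3.68×10^14 = 5.34×10^-4 m = 0.0534 cm.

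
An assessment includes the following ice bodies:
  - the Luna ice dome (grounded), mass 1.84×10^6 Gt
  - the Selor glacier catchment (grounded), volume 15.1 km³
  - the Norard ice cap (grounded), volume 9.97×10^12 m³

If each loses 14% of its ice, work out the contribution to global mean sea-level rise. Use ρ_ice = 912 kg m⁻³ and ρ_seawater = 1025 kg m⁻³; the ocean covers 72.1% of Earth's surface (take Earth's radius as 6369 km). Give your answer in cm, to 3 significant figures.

≈ 68.7 cm

Luna: 0.14 × 1.84×10^6 Gt = 2.576×10^17 kg; dividing by ρ_w = 1025 kg m⁻³ gives 2.513×10^14 m³ of water.
Selor: 0.14 × 15.1 km³ × (912/1025) = 1.881 km³ of water.
Norard: 0.14 × 9.97×10^12 m³ × (912/1025) = 1.242×10^12 m³ of water.
Total added water ≈ 2.526×10^14 m³ over 3.68×10^14 m² → Δh = 0.687 m = 68.7 cm.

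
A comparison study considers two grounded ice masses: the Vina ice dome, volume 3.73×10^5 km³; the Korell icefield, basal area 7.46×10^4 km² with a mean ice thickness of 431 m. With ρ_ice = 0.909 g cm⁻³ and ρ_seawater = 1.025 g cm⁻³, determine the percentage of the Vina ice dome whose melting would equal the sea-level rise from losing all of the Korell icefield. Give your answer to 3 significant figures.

Equal sea-level rise means equal mass of meltwater, i.e. equal mass of ice lost.
Ice mass of Korell: 2.923×10^16 kg; ice mass of Vina: 3.391×10^17 kg.
Fraction required = 2.923×10^16 / 3.391×10^17 = 0.0862 → 8.62 %.

≈ 8.62 %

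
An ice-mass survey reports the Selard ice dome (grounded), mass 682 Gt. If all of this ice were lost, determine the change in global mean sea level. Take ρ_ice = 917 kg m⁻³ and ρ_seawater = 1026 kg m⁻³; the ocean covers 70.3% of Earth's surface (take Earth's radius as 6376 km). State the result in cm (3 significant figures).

Selard: 682 Gt = 6.820×10^14 kg; dividing by ρ_w = 1026 kg m⁻³ gives 6.647×10^11 m³ of water.
Spread over 3.59×10^14 m² of ocean, Δh = 6.647×10^11 / 3.59×10^14 = 1.85×10^-3 m = 0.185 cm.

≈ 0.185 cm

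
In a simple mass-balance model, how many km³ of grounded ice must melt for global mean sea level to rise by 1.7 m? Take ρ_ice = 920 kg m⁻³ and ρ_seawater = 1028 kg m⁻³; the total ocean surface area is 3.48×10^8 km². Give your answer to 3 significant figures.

Required water volume = Δh × A = 1.7 m × 3.48×10^14 m² = 5.916×10^14 m³ = 5.916×10^5 km³.
Ice volume = water volume × ρ_w/ρ_ice = 5.916×10^5 × 1028/920 = 6.61×10^5 km³.

≈ 6.61×10^5 km³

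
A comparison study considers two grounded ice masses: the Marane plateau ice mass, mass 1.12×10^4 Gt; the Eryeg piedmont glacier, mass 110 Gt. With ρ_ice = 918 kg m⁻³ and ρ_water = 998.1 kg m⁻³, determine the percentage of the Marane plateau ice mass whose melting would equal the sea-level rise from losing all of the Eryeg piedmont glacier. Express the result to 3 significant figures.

≈ 0.982 %

Equal sea-level rise means equal mass of meltwater, i.e. equal mass of ice lost.
Ice mass of Eryeg: 1.100×10^14 kg; ice mass of Marane: 1.120×10^16 kg.
Fraction required = 1.100×10^14 / 1.120×10^16 = 9.82×10^-3 → 0.982 %.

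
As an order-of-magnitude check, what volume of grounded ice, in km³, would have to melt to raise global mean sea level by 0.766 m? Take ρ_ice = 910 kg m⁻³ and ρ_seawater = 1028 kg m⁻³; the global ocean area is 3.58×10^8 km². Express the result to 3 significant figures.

Required water volume = Δh × A = 0.766 m × 3.58×10^14 m² = 2.742×10^14 m³ = 2.742×10^5 km³.
Ice volume = water volume × ρ_w/ρ_ice = 2.742×10^5 × 1028/910 = 3.10×10^5 km³.

≈ 3.10×10^5 km³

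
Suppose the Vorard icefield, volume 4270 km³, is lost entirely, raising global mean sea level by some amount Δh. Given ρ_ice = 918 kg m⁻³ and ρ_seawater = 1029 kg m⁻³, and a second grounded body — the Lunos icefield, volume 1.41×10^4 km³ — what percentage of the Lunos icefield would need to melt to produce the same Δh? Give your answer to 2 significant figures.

≈ 30 %

Equal sea-level rise means equal mass of meltwater, i.e. equal mass of ice lost.
Ice mass of Vorard: 3.920×10^15 kg; ice mass of Lunos: 1.294×10^16 kg.
Fraction required = 3.920×10^15 / 1.294×10^16 = 0.303 → 30 %.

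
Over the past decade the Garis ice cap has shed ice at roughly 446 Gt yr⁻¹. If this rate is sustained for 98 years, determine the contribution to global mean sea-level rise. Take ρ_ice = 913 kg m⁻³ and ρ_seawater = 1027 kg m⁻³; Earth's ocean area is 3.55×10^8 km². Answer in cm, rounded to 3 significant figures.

Total mass lost = 446 Gt/yr × 98 yr = 4.371×10^4 Gt = 4.371×10^16 kg.
ρ_w = 1027 kg m⁻³, so water volume = 4.371×10^16 / 1027 = 4.256×10^13 m³.
Δh = 4.256×10^13 / 3.55×10^14 = 0.120 m = 12.0 cm.

≈ 12.0 cm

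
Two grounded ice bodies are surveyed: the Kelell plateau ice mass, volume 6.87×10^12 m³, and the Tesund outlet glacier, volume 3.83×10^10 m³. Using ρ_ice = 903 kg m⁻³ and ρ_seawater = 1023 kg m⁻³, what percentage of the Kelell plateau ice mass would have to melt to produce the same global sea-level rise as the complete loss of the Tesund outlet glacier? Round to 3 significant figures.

Equal sea-level rise means equal mass of meltwater, i.e. equal mass of ice lost.
Ice mass of Tesund: 3.458×10^13 kg; ice mass of Kelell: 6.204×10^15 kg.
Fraction required = 3.458×10^13 / 6.204×10^15 = 5.57×10^-3 → 0.557 %.

≈ 0.557 %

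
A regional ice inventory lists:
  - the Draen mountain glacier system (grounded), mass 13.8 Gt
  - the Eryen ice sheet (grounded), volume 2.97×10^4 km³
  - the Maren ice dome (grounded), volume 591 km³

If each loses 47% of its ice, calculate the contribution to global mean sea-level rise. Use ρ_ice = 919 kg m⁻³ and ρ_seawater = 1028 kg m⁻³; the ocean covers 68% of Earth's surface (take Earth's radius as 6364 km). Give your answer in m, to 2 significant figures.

Draen: 0.47 × 13.8 Gt = 6.486×10^12 kg; dividing by ρ_w = 1028 kg m⁻³ gives 6.309×10^9 m³ of water.
Eryen: 0.47 × 2.97×10^4 km³ × (919/1028) = 1.248×10^4 km³ of water.
Maren: 0.47 × 591 km³ × (919/1028) = 248.3 km³ of water.
Total added water ≈ 1.273×10^13 m³ over 3.46×10^14 m² → Δh = 0.0368 m.

≈ 0.037 m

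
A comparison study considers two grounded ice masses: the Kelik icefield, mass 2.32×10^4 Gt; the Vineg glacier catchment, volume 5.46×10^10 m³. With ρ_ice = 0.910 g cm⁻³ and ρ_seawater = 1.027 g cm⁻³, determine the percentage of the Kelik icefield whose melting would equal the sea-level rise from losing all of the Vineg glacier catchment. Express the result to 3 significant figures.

Equal sea-level rise means equal mass of meltwater, i.e. equal mass of ice lost.
Ice mass of Vineg: 4.969×10^13 kg; ice mass of Kelik: 2.320×10^16 kg.
Fraction required = 4.969×10^13 / 2.320×10^16 = 2.14×10^-3 → 0.214 %.

≈ 0.214 %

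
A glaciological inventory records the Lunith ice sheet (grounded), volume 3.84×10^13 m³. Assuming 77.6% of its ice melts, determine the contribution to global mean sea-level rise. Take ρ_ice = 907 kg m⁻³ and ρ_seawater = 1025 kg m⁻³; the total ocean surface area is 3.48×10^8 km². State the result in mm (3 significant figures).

Lunith: 0.776 × 3.84×10^13 m³ × (907/1025) = 2.637×10^13 m³ of water.
Spread over 3.48×10^14 m² of ocean, Δh = 2.637×10^13 / 3.48×10^14 = 0.0758 m = 75.8 mm.

≈ 75.8 mm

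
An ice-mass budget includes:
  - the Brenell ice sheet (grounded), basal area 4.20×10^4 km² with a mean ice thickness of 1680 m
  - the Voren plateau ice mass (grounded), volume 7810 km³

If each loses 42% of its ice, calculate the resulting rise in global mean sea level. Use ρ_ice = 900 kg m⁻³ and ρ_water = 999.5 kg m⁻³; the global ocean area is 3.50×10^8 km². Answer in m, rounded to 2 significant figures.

≈ 0.085 m

Brenell: ice volume = 4.20×10^4 km² × 1680 m = 7.056×10^4 km³; 0.42 × 7.056×10^4 × (900/999.5) = 2.669×10^4 km³ of water.
Voren: 0.42 × 7810 km³ × (900/999.5) = 2954 km³ of water.
Total added water ≈ 2.964×10^13 m³ over 3.50×10^14 m² → Δh = 0.0847 m.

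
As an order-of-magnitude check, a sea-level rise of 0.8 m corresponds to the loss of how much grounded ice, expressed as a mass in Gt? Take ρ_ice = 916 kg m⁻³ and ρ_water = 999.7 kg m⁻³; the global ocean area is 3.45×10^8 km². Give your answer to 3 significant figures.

Required water volume = Δh × A = 0.8 m × 3.45×10^14 m² = 2.760×10^14 m³.
ρ_w = 999.7 kg m⁻³, so the mass of water = 2.760×10^14 m³ × 999.7 kg m⁻³ = 2.759×10^17 kg = 2.76×10^5 Gt (and the same mass of ice, by conservation).

≈ 2.76×10^5 Gt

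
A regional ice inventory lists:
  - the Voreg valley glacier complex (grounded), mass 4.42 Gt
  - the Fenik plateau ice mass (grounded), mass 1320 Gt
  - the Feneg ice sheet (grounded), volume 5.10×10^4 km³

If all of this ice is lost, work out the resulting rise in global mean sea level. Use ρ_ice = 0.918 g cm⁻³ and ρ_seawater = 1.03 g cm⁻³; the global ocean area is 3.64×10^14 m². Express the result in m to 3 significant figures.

Voreg: 4.42 Gt = 4.420×10^12 kg; dividing by ρ_w = 1.03 g cm⁻³ = 1030 kg m⁻³ gives 4.291×10^9 m³ of water.
Fenik: 1320 Gt = 1.320×10^15 kg; dividing by ρ_w = 1030 kg m⁻³ gives 1.282×10^12 m³ of water.
Feneg: 5.10×10^4 km³ × (918/1030) = 4.545×10^4 km³ of water.
Total added water ≈ 4.674×10^13 m³ over 3.64×10^14 m² → Δh = 0.128 m.

≈ 0.128 m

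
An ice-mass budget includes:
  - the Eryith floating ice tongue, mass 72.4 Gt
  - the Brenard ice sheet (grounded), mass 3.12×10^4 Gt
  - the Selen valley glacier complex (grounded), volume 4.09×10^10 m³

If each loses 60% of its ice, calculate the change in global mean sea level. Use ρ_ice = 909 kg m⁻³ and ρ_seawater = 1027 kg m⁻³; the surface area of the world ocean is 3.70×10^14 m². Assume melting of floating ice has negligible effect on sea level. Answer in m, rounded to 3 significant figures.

≈ 0.0493 m

The Eryith floating ice tongue is floating and already displaces its own weight of water, so its melt adds essentially nothing to sea level.
Brenard: 0.6 × 3.12×10^4 Gt = 1.872×10^16 kg; dividing by ρ_w = 1027 kg m⁻³ gives 1.823×10^13 m³ of water.
Selen: 0.6 × 4.09×10^10 m³ × (909/1027) = 2.172×10^10 m³ of water.
Total added water ≈ 1.825×10^13 m³ over 3.70×10^14 m² → Δh = 0.0493 m.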